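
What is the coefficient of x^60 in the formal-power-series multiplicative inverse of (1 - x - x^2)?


Let the inverse be f(x) = sum_{k>=0} a_k x^k. From f(x) * (1 - x - x^2) = 1 and matching coefficients:
 x^0: a_0 = 1.
 x^1: a_1 - a_0 = 0, so a_1 = 1.
 x^k (k >= 2): a_k - a_{k-1} - a_{k-2} = 0, i.e. a_k = a_{k-1} + a_{k-2}.
This is the Fibonacci-type recurrence shifted so that a_0 = a_1 = 1.
Iterating: a_0=1, a_1=1, a_2=2, a_3=3, a_4=5, a_5=8, a_6=13, a_7=21, a_8=34, a_9=55, ...
a_60 = 2504730781961.

2504730781961


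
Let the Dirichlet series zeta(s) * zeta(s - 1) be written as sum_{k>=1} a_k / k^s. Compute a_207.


Convolution gives a_k = sum_{d | k} d * 1 = sum_{d | k} d = sigma(k), the sum of positive divisors of k.
For k = 207, the divisors are 1, 3, 9, 23, 69, 207, so
sigma(207) = 1 + 3 + 9 + 23 + 69 + 207 = 312.

312


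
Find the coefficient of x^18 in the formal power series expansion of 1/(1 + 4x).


Write 1/(1 + c x) = 1/(1 - (-c) x) and apply the geometric-series identity
1/(1 - y) = sum_{k>=0} y^k to get 1/(1 + c x) = sum_{k>=0} (-c)^k x^k.
So the coefficient of x^k is (-c)^k = (-1)^k * c^k.
Here c = 4 and k = 18:
(-4)^18 = 1 * 68719476736 = 68719476736

68719476736


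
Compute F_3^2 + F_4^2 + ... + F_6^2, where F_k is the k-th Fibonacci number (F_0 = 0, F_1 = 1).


There is a standard identity sum_{k=0}^{N} F_k^2 = F_N * F_{N+1} (proved inductively from the telescoping relation F_k^2 = F_k F_{k+1} - F_{k-1} F_k). Then
sum_{k=3}^{6} F_k^2 = F_6 F_7 - F_2 F_3.
Computing: F_6 = 8, F_7 = 13, F_2 = 1, F_3 = 2.
Sum = 8 * 13 - 1 * 2 = 102.

102


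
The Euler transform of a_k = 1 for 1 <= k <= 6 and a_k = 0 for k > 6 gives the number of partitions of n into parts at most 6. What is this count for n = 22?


Partitions of 22 into parts at most 6:
Using generating function (1-x)^(-1)(1-x^2)^(-1)...(1-x^6)^(-1),
the coefficient of x^22 = 391

391


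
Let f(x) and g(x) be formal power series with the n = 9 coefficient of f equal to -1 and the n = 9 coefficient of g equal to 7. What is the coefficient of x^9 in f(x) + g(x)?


Addition of formal power series is termwise.
The coefficient of x^9 in f + g = -1 + 7
= 6

6


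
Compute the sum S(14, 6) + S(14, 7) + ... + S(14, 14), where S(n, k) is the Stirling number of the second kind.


By definition, S(n, k) counts partitions of an n-set into exactly k nonempty blocks.
Computing row n = 14 for k = 6..14:
S(14, k): 63436373, 49329280, 20912320, 5135130, 752752, 66066, 3367, 91, 1
Sum = 139635380.

139635380


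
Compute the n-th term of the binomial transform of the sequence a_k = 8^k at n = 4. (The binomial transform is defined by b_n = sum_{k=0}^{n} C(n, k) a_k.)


With a_k = 8^k, b_n = sum_{k=0}^{n} C(n, k) 8^k = (1 + 8)^n by the binomial theorem.
For n = 4: (1 + 8)^4 = 9^4 = 6561.

6561


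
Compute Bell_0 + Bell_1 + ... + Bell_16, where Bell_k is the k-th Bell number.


Recall Bell_k counts set partitions of a k-set (with Bell_0 = 1 by convention).
Bell_0 through Bell_16: 1, 1, 2, 5, 15, 52, 203, 877, 4140, 21147, 115975, 678570, 4213597, 27644437, 190899322, 1382958545, 10480142147
Sum = 1 + 1 + 2 + 5 + 15 + 52 + 203 + 877 + 4140 + 21147 + 115975 + 678570 + 4213597 + 27644437 + 190899322 + 1382958545 + 10480142147 = 12086679036.

12086679036


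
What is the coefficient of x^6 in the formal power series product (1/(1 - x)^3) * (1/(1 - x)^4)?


Combine the factors: (1/(1 - x)^3) * (1/(1 - x)^4) = 1/(1 - x)^7.
Then use 1/(1 - x)^r = sum_{k>=0} C(k + r - 1, r - 1) x^k with r = 7 and k = 6:
C(12, 6) = 924.

924


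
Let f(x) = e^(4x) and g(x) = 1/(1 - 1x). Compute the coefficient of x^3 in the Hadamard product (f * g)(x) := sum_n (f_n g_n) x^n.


Expanding: f_k = 4^k/k! (from e^(4x)) and g_k = 1^k (from 1/(1 - 1x)). So the Hadamard coefficient (f * g)_k = 4^k 1^k / k! = (4)^k / k!.
For k = 3: 4^3/3! = 64/6 = 32/3.

32/3


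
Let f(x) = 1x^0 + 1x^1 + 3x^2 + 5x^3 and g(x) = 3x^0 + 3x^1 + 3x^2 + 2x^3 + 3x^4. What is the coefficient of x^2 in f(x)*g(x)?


Cauchy product at x^2:
1*3 + 1*3 + 3*3
= 15

15


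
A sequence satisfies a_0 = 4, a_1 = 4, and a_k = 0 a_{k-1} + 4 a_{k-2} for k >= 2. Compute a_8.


The characteristic equation is t^2 - 0 t - 4 = 0, with roots r_1 = 2 and r_2 = -2 (so c_1 = r_1 + r_2, c_2 = -r_1 r_2 as required).
One can use the closed form a_n = A r_1^n + B r_2^n, but direct iteration is more reliable:
a_0 = 4, a_1 = 4, a_2 = 16, a_3 = 16, a_4 = 64, a_5 = 64, a_6 = 256, a_7 = 256, a_8 = 1024.
So a_8 = 1024.

1024


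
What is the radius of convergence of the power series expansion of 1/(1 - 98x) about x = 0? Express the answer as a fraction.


Expanding 1/(1 - 98x) = sum_{k>=0} 98^k x^k, the series converges when |98x| < 1, i.e., |x| < 1/98.
So the radius of convergence is 1/98 = 1/98.

1/98


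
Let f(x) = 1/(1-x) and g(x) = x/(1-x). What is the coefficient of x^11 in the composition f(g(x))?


First simplify the composition: f(g(x)) = 1/(1 - x/(1-x)) = (1-x)/((1-x) - x) = (1-x)/(1-2x).
Now extract the coefficient. Write (1-x)/(1-2x) = 1/(1-2x) - x/(1-2x).
The coefficient of x^n in 1/(1-2x) is 2^n, and in x/(1-2x) is 2^(n-1) (for n >= 1).
So the coefficient of x^11 is 2^11 - 2^10 = 2048 - 1024 = 1024.

1024


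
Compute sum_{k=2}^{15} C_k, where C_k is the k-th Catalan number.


C_2 through C_15: 2, 5, 14, 42, 132, 429, 1430, 4862, 16796, 58786, 208012, 742900, 2674440, 9694845
Sum = 2 + 5 + 14 + 42 + 132 + 429 + 1430 + 4862 + 16796 + 58786 + 208012 + 742900 + 2674440 + 9694845
= 13402695

13402695


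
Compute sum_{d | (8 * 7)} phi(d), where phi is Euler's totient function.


First, 8 * 7 = 56. One classical identity is sum_{d | n} phi(d) = n (each k in [1, n] has a unique gcd with n, and among the k's with gcd(k, n) = n/d there are phi(d) of them). So the sum equals 56. We also verify directly:
Divisors of 56: 1, 2, 4, 7, 8, 14, 28, 56.
phi values: 1, 1, 2, 6, 4, 6, 12, 24.
Sum = 56.

56


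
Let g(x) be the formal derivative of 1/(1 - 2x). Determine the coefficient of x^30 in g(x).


Differentiate termwise: d/dx sum_{k>=0} 2^k x^k = sum_{k>=1} k 2^k x^(k-1) = sum_{j>=0} (j+1) 2^(j+1) x^j.
Equivalently, d/dx [1/(1 - 2x)] = 2/(1 - 2x)^2.
For j = 30: 31 * 2^31 = 31 * 2147483648 = 66571993088.

66571993088


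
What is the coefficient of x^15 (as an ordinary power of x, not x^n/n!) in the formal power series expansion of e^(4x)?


The exponential series is e^y = sum_{k>=0} y^k / k!. Substituting y = 4x gives
e^(4x) = sum_{k>=0} 4^k x^k / k!.
So the coefficient of x^n is a^n/n! with a = 4, n = 15:
4^15 / 15! = 1073741824/1307674368000 = 524288/638512875

524288/638512875


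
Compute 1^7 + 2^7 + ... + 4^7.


This power sum has a closed form given by Faulhaber's formula
sum_{k=1}^{m} k^p = (1 / (p + 1)) * sum_{j=0}^{p} C(p + 1, j) B_j m^(p + 1 - j),
but for small m direct computation is fastest:
1 + 128 + 2187 + 16384 = 18700.

18700


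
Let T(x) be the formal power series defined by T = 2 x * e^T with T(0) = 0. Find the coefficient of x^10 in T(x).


Apply the Lagrange inversion formula: if T = 2 x * phi(T) with phi(t) = e^t, then
[x^n] T = 2^n * (1/n) [t^(n-1)] phi(t)^n = 2^n * (1/n) [t^(n-1)] e^(n t) = 2^n * (1/n) * n^(n-1) / (n-1)! = 2^n * n^(n-1) / n!.
When c = 1 this is the Cayley count of rooted labeled trees on n vertices, divided by n!.
For n = 10: 2^10 * 10^9 / 10! = 1024 * 1000000000/3628800 = 160000000/567.

160000000/567


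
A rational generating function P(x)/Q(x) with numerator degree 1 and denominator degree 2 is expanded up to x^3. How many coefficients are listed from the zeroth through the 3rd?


Expanding up to x^3 gives the coefficients for x^0, x^1, ..., x^3.
That is 3 + 1 = 4 coefficients in total.

4


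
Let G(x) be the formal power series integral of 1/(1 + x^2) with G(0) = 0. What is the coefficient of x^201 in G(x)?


1/(1 + x^2) = sum_{j>=0} (-1)^j x^(2j). Integrating termwise with G(0) = 0:
G(x) = sum_{j>=0} (-1)^j x^(2j+1) / (2j+1) = arctan(x).
Only odd powers are nonzero. For x^201 write 201 = 2*100 + 1, giving
(-1)^100 / 201 = 1/201 = 1/201.

1/201


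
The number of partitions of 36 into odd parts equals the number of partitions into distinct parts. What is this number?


Computing partitions of 36 into odd parts (1, 3, 5, ...):
Using the generating function prod_{k>=0} 1/(1-x^(2k+1)),
the count is 668

668


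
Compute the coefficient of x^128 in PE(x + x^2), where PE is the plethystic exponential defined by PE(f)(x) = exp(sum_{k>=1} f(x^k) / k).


With f(x) = x + x^2, the exponent is sum_{k>=1} (x^k + x^(2k)) / k = -ln(1 - x) - ln(1 - x^2). Exponentiating:
PE(x + x^2) = 1 / ((1 - x)(1 - x^2)).
This is the generating function for partitions of n into parts of size 1 or 2. The number of 2's can be any j in 0..64, and the rest are 1's, so
[x^128] = floor(128/2) + 1 = 65.

65


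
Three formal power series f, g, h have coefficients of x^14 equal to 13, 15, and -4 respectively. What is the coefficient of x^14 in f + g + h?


Series addition is componentwise:
13 + 15 + -4
= 24

24


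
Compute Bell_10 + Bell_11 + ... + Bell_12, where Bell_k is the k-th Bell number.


Recall Bell_k counts set partitions of a k-set (with Bell_0 = 1 by convention).
Bell_10 through Bell_12: 115975, 678570, 4213597
Sum = 115975 + 678570 + 4213597 = 5008142.

5008142


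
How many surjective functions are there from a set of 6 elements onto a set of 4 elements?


By inclusion-exclusion on which target elements are missed, the number of surjections from an n-set onto a k-set is
surj(n, k) = sum_{j=0}^{k} (-1)^j C(k, j) (k - j)^n.
Equivalently surj(n, k) = k! * S(n, k), where S(n, k) is the Stirling number of the second kind.
For n = 6, k = 4:
S(6, 4) = 65, so
surj = 4! * 65 = 24 * 65 = 1560.

1560


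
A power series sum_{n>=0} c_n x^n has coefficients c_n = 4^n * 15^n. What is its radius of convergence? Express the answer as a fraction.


By the root test (Cauchy-Hadamard), the radius is R = 1 / limsup_n |c_n|^(1/n).
Here |c_n|^(1/n) = (4^n * 15^n)^(1/n) = 4 * 15 = 60 for all n.
So R = 1/60 = 1/60.

1/60


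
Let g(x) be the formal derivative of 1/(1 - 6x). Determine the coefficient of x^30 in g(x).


Differentiate termwise: d/dx sum_{k>=0} 6^k x^k = sum_{k>=1} k 6^k x^(k-1) = sum_{j>=0} (j+1) 6^(j+1) x^j.
Equivalently, d/dx [1/(1 - 6x)] = 6/(1 - 6x)^2.
For j = 30: 31 * 6^31 = 31 * 1326443518324400147398656 = 41119749068056404569358336.

41119749068056404569358336


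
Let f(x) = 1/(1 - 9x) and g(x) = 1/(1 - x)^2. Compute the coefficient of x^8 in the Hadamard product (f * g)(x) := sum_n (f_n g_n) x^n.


f has coefficients f_k = 9^k. For g = 1/(1 - x)^2 the coefficient is g_k = C(k + 1, 1) = k + 1. The Hadamard coefficient is (f * g)_k = 9^k * (k + 1).
For k = 8: 9^8 * 9 = 43046721 * 9 = 387420489.

387420489


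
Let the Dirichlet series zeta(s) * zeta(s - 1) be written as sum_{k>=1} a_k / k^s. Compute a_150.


Convolution gives a_k = sum_{d | k} d * 1 = sum_{d | k} d = sigma(k), the sum of positive divisors of k.
For k = 150, the divisors are 1, 2, 3, 5, 6, 10, 15, 25, 30, 50, 75, 150, so
sigma(150) = 1 + 2 + 3 + 5 + 6 + 10 + 15 + 25 + 30 + 50 + 75 + 150 = 372.

372


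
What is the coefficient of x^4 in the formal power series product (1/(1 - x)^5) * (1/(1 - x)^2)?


Combine the factors: (1/(1 - x)^5) * (1/(1 - x)^2) = 1/(1 - x)^7.
Then use 1/(1 - x)^r = sum_{k>=0} C(k + r - 1, r - 1) x^k with r = 7 and k = 4:
C(10, 6) = 210.

210


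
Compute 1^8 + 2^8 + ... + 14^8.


This power sum has a closed form given by Faulhaber's formula
sum_{k=1}^{m} k^p = (1 / (p + 1)) * sum_{j=0}^{p} C(p + 1, j) B_j m^(p + 1 - j),
but for small m direct computation is fastest:
1 + 256 + 6561 + 65536 + 390625 + 1679616 + 5764801 + 16777216 + 43046721 + 100000000 + 214358881 + 429981696 + 815730721 + 1475789056 = 3103591687.

3103591687


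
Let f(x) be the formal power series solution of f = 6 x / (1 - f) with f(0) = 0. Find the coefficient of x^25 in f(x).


Apply Lagrange inversion: f = 6 x * phi(f) with phi(t) = 1/(1 - t), so
[x^n] f = 6^n * (1/n) [t^(n-1)] phi(t)^n = 6^n * (1/n) [t^(n-1)] (1 - t)^(-n) = 6^n * (1/n) C(2n - 2, n - 1) = 6^n * C_{n-1}.
For n = 25: C_24 = C(48, 24) / 25 = 32247603683100/25 = 1289904147324.
With the 6^25 = 28430288029929701376 factor, the coefficient is 28430288029929701376 * 1289904147324 = 36672346439422195245071229517824.

36672346439422195245071229517824


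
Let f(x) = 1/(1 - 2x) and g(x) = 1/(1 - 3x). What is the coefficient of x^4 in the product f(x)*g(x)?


The coefficient of x^n in f*g is the Cauchy product: sum_{k=0}^{n} a^k * b^(n-k).
With a=2, b=3, n=4:
sum_{k=0}^{4} 2^k * 3^(4-k)
= 211

211


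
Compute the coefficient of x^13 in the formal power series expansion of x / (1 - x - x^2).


Let f(x) = sum_{k>=0} a_k x^k. Multiplying f(x) * (1 - x - x^2) = x and matching coefficients gives a_0 = 0, a_1 = 1, and a_k = a_{k-1} + a_{k-2} for k >= 2. These are the Fibonacci numbers F_k.
Iterating from F_0 = 0, F_1 = 1:
F_0=0, F_1=1, F_2=1, F_3=2, F_4=3, F_5=5, F_6=8, F_7=13, F_8=21, F_9=34, ...
F_13 = 233.

233


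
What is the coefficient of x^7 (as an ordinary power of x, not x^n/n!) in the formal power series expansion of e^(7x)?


The exponential series is e^y = sum_{k>=0} y^k / k!. Substituting y = 7x gives
e^(7x) = sum_{k>=0} 7^k x^k / k!.
So the coefficient of x^n is a^n/n! with a = 7, n = 7:
7^7 / 7! = 823543/5040 = 117649/720

117649/720


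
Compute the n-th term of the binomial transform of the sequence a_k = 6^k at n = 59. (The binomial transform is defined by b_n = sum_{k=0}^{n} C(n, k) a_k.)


With a_k = 6^k, b_n = sum_{k=0}^{n} C(n, k) 6^k = (1 + 6)^n by the binomial theorem.
For n = 59: (1 + 6)^59 = 7^59 = 72574551534231909331741171093173785967490646405143.

72574551534231909331741171093173785967490646405143


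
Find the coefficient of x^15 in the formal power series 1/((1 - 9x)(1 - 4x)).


By partial fractions or Cauchy convolution:
The coefficient equals sum_{k=0}^{15} 9^k * 4^(15-k).
= 370603178776909

370603178776909


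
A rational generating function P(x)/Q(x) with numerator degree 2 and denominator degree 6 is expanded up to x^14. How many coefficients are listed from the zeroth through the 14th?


Expanding up to x^14 gives the coefficients for x^0, x^1, ..., x^14.
That is 14 + 1 = 15 coefficients in total.

15


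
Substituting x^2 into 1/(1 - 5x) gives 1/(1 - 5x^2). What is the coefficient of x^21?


Since 1/(1 - 5x^2) only has even powers of x,
the coefficient of x^21 (odd) is 0.

0


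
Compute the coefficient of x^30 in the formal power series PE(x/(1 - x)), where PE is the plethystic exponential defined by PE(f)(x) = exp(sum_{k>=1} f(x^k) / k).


For f(x) = x/(1 - x) we have
sum_{k>=1} f(x^k) / k = sum_{k>=1} (1/k) * x^k / (1 - x^k) = sum_{k, m >= 1} x^(k m) / k,
which after exponentiating simplifies to
PE(x/(1 - x)) = prod_{k>=1} 1 / (1 - x^k).
This is the generating function for the partition function p(n), so the coefficient of x^30 is p(30).
Computing p(30) by dynamic programming over parts 1, 2, ..., 30: p(30) = 5604.

5604


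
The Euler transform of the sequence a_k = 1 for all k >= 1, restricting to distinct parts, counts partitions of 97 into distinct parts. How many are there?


Partitions of 97 into distinct parts can be computed via generating function.
Product (1+x)(1+x^2)(1+x^3)...
The coefficient of x^97 = 345856

345856


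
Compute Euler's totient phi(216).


phi(n) counts integers in [1, n] coprime to n. Using the multiplicative formula phi(n) = n * prod_{p | n} (1 - 1/p):
216 = 2^3 * 3^3, so
phi(216) = 216 * (1 - 1/2) * (1 - 1/3) = 72.

72


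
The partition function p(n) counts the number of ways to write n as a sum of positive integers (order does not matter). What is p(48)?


Using the generating function prod_{k>=1} 1/(1-x^k), we compute p(48).
By dynamic programming over parts 1 through 48:
p(48) = 147273

147273


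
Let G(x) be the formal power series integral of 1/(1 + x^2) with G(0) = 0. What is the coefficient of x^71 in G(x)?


1/(1 + x^2) = sum_{j>=0} (-1)^j x^(2j). Integrating termwise with G(0) = 0:
G(x) = sum_{j>=0} (-1)^j x^(2j+1) / (2j+1) = arctan(x).
Only odd powers are nonzero. For x^71 write 71 = 2*35 + 1, giving
(-1)^35 / 71 = -1/71 = -1/71.

-1/71


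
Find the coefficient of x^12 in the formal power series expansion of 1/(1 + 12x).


Write 1/(1 + c x) = 1/(1 - (-c) x) and apply the geometric-series identity
1/(1 - y) = sum_{k>=0} y^k to get 1/(1 + c x) = sum_{k>=0} (-c)^k x^k.
So the coefficient of x^k is (-c)^k = (-1)^k * c^k.
Here c = 12 and k = 12:
(-12)^12 = 1 * 8916100448256 = 8916100448256

8916100448256


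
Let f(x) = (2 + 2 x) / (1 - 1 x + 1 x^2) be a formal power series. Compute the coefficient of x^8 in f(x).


Write f(x) = sum_{k>=0} a_k x^k. Multiplying both sides by 1 - 1 x + 1 x^2 gives
(1 - 1 x + 1 x^2) sum_{k>=0} a_k x^k = 2 + 2 x.
Matching coefficients:
 x^0: a_0 = 2
 x^1: a_1 - 1 a_0 = 2  =>  a_1 = 1*2 + 2 = 4
 x^k (k >= 2): a_k = 1 a_{k-1} - 1 a_{k-2}.
Iterating: a_2 = 2, a_3 = -2, a_4 = -4, a_5 = -2, a_6 = 2, a_7 = 4, a_8 = 2.
So the coefficient of x^8 is 2.

2


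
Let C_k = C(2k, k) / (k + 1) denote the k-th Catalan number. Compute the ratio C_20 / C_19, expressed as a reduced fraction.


Using C_k = (2k)! / (k! (k+1)!), the ratio C_{k+1}/C_k simplifies to
C_{k+1}/C_k = [(2k+2)! / ((k+1)! (k+2)!)] * [k! (k+1)! / (2k)!]
 = (2k+2)(2k+1) / ((k+1)(k+2)) = 2(2k+1) / (k+2).
For k = 19: 2(2*19 + 1) / (19 + 2) = 78/21 = 26/7.

26/7


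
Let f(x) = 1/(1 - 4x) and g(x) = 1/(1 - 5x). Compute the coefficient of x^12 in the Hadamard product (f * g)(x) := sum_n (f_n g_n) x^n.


f has coefficients f_k = 4^k and g has coefficients g_k = 5^k, so the Hadamard product has coefficient (f*g)_k = 4^k * 5^k = 20^k.
For k = 12: 20^12 = 4096000000000000.

4096000000000000


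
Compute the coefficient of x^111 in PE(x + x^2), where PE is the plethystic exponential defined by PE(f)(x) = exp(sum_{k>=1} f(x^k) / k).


With f(x) = x + x^2, the exponent is sum_{k>=1} (x^k + x^(2k)) / k = -ln(1 - x) - ln(1 - x^2). Exponentiating:
PE(x + x^2) = 1 / ((1 - x)(1 - x^2)).
This is the generating function for partitions of n into parts of size 1 or 2. The number of 2's can be any j in 0..55, and the rest are 1's, so
[x^111] = floor(111/2) + 1 = 56.

56


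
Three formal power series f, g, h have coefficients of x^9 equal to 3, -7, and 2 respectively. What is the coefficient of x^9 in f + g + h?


Series addition is componentwise:
3 + -7 + 2
= -2

-2


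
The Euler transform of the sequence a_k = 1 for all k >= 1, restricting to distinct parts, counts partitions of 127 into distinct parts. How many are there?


Partitions of 127 into distinct parts can be computed via generating function.
Product (1+x)(1+x^2)(1+x^3)...
The coefficient of x^127 = 3725410

3725410


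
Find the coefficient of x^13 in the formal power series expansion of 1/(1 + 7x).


Write 1/(1 + c x) = 1/(1 - (-c) x) and apply the geometric-series identity
1/(1 - y) = sum_{k>=0} y^k to get 1/(1 + c x) = sum_{k>=0} (-c)^k x^k.
So the coefficient of x^k is (-c)^k = (-1)^k * c^k.
Here c = 7 and k = 13:
(-7)^13 = -1 * 96889010407 = -96889010407

-96889010407


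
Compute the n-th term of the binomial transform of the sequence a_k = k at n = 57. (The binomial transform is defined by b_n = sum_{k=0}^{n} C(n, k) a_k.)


With a_k = k, b_n = sum_{k=0}^{n} C(n, k) k. Using k * C(n, k) = n * C(n-1, k-1) gives b_n = n * sum_{k>=1} C(n-1, k-1) = n * 2^(n-1).
For n = 57: 57 * 2^56 = 57 * 72057594037927936 = 4107282860161892352.

4107282860161892352


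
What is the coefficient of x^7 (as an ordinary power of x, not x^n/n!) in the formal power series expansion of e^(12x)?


The exponential series is e^y = sum_{k>=0} y^k / k!. Substituting y = 12x gives
e^(12x) = sum_{k>=0} 12^k x^k / k!.
So the coefficient of x^n is a^n/n! with a = 12, n = 7:
12^7 / 7! = 35831808/5040 = 248832/35

248832/35


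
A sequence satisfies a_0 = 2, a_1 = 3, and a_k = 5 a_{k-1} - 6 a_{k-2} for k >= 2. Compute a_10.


The characteristic equation is t^2 - 5 t + 6 = 0, with roots r_1 = 3 and r_2 = 2 (so c_1 = r_1 + r_2, c_2 = -r_1 r_2 as required).
One can use the closed form a_n = A r_1^n + B r_2^n, but direct iteration is more reliable:
a_0 = 2, a_1 = 3, a_2 = 3, a_3 = -3, a_4 = -33, a_5 = -147, a_6 = -537, a_7 = -1803, a_8 = -5793, a_9 = -18147, a_10 = -55977.
So a_10 = -55977.

-55977


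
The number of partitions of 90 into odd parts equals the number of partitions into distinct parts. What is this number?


Computing partitions of 90 into odd parts (1, 3, 5, ...):
Using the generating function prod_{k>=0} 1/(1-x^(2k+1)),
the count is 189586

189586


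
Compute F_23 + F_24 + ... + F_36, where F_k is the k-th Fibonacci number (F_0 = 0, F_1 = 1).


Use the identity sum_{k=0}^{N} F_k = F_{N+2} - 1 (which follows from F_{k+2} - F_{k+1} = F_k). Then
sum_{k=23}^{36} F_k = (F_{38} - 1) - (F_{24} - 1) = F_{38} - F_{24}.
Computing: F_{38} = 39088169, F_{24} = 46368, so
Sum = 39088169 - 46368 = 39041801.

39041801


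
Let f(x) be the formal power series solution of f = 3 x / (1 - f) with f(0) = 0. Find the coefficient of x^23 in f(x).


Apply Lagrange inversion: f = 3 x * phi(f) with phi(t) = 1/(1 - t), so
[x^n] f = 3^n * (1/n) [t^(n-1)] phi(t)^n = 3^n * (1/n) [t^(n-1)] (1 - t)^(-n) = 3^n * (1/n) C(2n - 2, n - 1) = 3^n * C_{n-1}.
For n = 23: C_22 = C(44, 22) / 23 = 2104098963720/23 = 91482563640.
With the 3^23 = 94143178827 factor, the coefficient is 94143178827 * 91482563640 = 8612459348312928050280.

8612459348312928050280


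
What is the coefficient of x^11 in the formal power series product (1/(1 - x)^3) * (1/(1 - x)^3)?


Combine the factors: (1/(1 - x)^3) * (1/(1 - x)^3) = 1/(1 - x)^6.
Then use 1/(1 - x)^r = sum_{k>=0} C(k + r - 1, r - 1) x^k with r = 6 and k = 11:
C(16, 5) = 4368.

4368


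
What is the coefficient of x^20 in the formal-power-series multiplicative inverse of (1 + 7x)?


The inverse is 1/(1 + 7x). Apply the geometric identity 1/(1 - y) = sum_{k>=0} y^k with y = -7x:
1/(1 + 7x) = sum_{k>=0} (-7)^k x^k.
So the coefficient of x^20 is (-7)^20 = 79792266297612001.

79792266297612001


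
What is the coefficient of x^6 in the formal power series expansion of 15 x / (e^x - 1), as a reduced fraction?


The exponential generating function for Bernoulli numbers is
x / (e^x - 1) = sum_{k>=0} B_k x^k / k!.
So the coefficient of x^6 in 15 x / (e^x - 1) is 15 B_6 / 6!.
Computing: B_6 = 1/42, 6! = 720, giving
15 * 1/42 / 720 = 1/2016.

1/2016


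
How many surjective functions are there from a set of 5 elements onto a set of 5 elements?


By inclusion-exclusion on which target elements are missed, the number of surjections from an n-set onto a k-set is
surj(n, k) = sum_{j=0}^{k} (-1)^j C(k, j) (k - j)^n.
Equivalently surj(n, k) = k! * S(n, k), where S(n, k) is the Stirling number of the second kind.
For n = 5, k = 5:
S(5, 5) = 1, so
surj = 5! * 1 = 120 * 1 = 120.

120


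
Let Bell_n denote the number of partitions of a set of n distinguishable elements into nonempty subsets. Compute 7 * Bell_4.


Bell_4 can be computed from the Bell triangle or from Dobinski's identity Bell_n = (1/e) * sum_{k>=0} k^n / k!.
Computing Bell_4 = 15.
Then 7 * 15 = 105.

105


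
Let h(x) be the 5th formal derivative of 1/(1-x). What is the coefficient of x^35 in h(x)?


Differentiating 5 times: d^5/dx^5 [1/(1-x)] = 5!/(1-x)^6.
The expansion 1/(1-x)^6 = sum_{k>=0} C(k+5, 5) x^k, so the coefficient of x^n in 5!/(1-x)^6 is 5! * C(n+5, 5).
For n = 35: 120 * C(40, 5) = 120 * 658008 = 78960960

78960960


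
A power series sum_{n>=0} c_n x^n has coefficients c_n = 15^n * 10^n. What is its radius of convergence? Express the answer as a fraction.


By the root test (Cauchy-Hadamard), the radius is R = 1 / limsup_n |c_n|^(1/n).
Here |c_n|^(1/n) = (15^n * 10^n)^(1/n) = 15 * 10 = 150 for all n.
So R = 1/150 = 1/150.

1/150


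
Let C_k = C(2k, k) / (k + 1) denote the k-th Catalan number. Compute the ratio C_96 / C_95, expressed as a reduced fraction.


Using C_k = (2k)! / (k! (k+1)!), the ratio C_{k+1}/C_k simplifies to
C_{k+1}/C_k = [(2k+2)! / ((k+1)! (k+2)!)] * [k! (k+1)! / (2k)!]
 = (2k+2)(2k+1) / ((k+1)(k+2)) = 2(2k+1) / (k+2).
For k = 95: 2(2*95 + 1) / (95 + 2) = 382/97 = 382/97.

382/97


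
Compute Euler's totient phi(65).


phi(n) counts integers in [1, n] coprime to n. Using the multiplicative formula phi(n) = n * prod_{p | n} (1 - 1/p):
65 = 5 * 13, so
phi(65) = 65 * (1 - 1/5) * (1 - 1/13) = 48.

48


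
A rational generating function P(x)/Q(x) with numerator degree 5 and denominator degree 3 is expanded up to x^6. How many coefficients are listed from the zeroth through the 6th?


Expanding up to x^6 gives the coefficients for x^0, x^1, ..., x^6.
That is 6 + 1 = 7 coefficients in total.

7


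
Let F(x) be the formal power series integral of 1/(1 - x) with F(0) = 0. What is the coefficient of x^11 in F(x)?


1/(1 - x) = sum_{k>=0} x^k. Integrating termwise and using F(0) = 0 gives
F(x) = sum_{k>=0} x^(k+1) / (k+1) = sum_{m>=1} x^m / m = -ln(1 - x).
So the coefficient of x^11 is 1/11 = 1/11.

1/11


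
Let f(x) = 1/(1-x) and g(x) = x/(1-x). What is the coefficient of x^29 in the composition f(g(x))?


First simplify the composition: f(g(x)) = 1/(1 - x/(1-x)) = (1-x)/((1-x) - x) = (1-x)/(1-2x).
Now extract the coefficient. Write (1-x)/(1-2x) = 1/(1-2x) - x/(1-2x).
The coefficient of x^n in 1/(1-2x) is 2^n, and in x/(1-2x) is 2^(n-1) (for n >= 1).
So the coefficient of x^29 is 2^29 - 2^28 = 536870912 - 268435456 = 268435456.

268435456


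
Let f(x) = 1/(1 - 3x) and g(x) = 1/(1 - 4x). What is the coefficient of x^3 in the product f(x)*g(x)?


The coefficient of x^n in f*g is the Cauchy product: sum_{k=0}^{n} a^k * b^(n-k).
With a=3, b=4, n=3:
sum_{k=0}^{3} 3^k * 4^(3-k)
= 175

175


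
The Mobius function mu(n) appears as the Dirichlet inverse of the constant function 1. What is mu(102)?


102 = 2 * 3 * 17 (all distinct primes).
mu(102) = (-1)^3 = -1

-1


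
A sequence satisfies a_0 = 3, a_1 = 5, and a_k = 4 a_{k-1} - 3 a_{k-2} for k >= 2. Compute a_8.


The characteristic equation is t^2 - 4 t + 3 = 0, with roots r_1 = 3 and r_2 = 1 (so c_1 = r_1 + r_2, c_2 = -r_1 r_2 as required).
One can use the closed form a_n = A r_1^n + B r_2^n, but direct iteration is more reliable:
a_0 = 3, a_1 = 5, a_2 = 11, a_3 = 29, a_4 = 83, a_5 = 245, a_6 = 731, a_7 = 2189, a_8 = 6563.
So a_8 = 6563.

6563


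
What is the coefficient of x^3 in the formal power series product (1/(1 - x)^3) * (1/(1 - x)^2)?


Combine the factors: (1/(1 - x)^3) * (1/(1 - x)^2) = 1/(1 - x)^5.
Then use 1/(1 - x)^r = sum_{k>=0} C(k + r - 1, r - 1) x^k with r = 5 and k = 3:
C(7, 4) = 35.

35


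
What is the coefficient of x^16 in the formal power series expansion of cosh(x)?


The Maclaurin series is cosh(t) = sum_{m>=0} t^(2m) / (2m)!, so substituting t = x, only even powers of x are nonzero, with coefficient of x^(2m) equal to 1 / (2m)!.
For x^16 the coefficient is 1/16! = 1/20922789888000 = 1/20922789888000.

1/20922789888000


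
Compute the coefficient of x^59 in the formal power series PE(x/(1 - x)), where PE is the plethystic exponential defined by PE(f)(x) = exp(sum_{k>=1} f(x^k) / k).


For f(x) = x/(1 - x) we have
sum_{k>=1} f(x^k) / k = sum_{k>=1} (1/k) * x^k / (1 - x^k) = sum_{k, m >= 1} x^(k m) / k,
which after exponentiating simplifies to
PE(x/(1 - x)) = prod_{k>=1} 1 / (1 - x^k).
This is the generating function for the partition function p(n), so the coefficient of x^59 is p(59).
Computing p(59) by dynamic programming over parts 1, 2, ..., 59: p(59) = 831820.

831820


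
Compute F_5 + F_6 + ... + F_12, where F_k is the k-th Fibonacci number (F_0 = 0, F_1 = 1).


Use the identity sum_{k=0}^{N} F_k = F_{N+2} - 1 (which follows from F_{k+2} - F_{k+1} = F_k). Then
sum_{k=5}^{12} F_k = (F_{14} - 1) - (F_{6} - 1) = F_{14} - F_{6}.
Computing: F_{14} = 377, F_{6} = 8, so
Sum = 377 - 8 = 369.

369


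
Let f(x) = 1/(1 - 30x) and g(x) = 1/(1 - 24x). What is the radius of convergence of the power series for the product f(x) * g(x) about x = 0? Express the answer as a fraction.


The radius of 1/(1 - 30x) is 1/30 (nearest singularity at x = 1/30), and the radius of 1/(1 - 24x) is 1/24.
The product f(x)*g(x) = 1/((1 - 30x)(1 - 24x)) has singularities at both 1/30 and 1/24, so its radius of convergence is the distance to the nearest one:
min(1/30, 1/24) = 1/30.

1/30


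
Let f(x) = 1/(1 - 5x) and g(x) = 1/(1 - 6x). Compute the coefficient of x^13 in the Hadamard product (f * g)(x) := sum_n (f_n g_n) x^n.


f has coefficients f_k = 5^k and g has coefficients g_k = 6^k, so the Hadamard product has coefficient (f*g)_k = 5^k * 6^k = 30^k.
For k = 13: 30^13 = 15943230000000000000.

15943230000000000000


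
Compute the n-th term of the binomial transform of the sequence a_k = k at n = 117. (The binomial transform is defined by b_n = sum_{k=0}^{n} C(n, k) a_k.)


With a_k = k, b_n = sum_{k=0}^{n} C(n, k) k. Using k * C(n, k) = n * C(n-1, k-1) gives b_n = n * sum_{k>=1} C(n-1, k-1) = n * 2^(n-1).
For n = 117: 117 * 2^116 = 117 * 83076749736557242056487941267521536 = 9719979719177197320609089128300019712.

9719979719177197320609089128300019712


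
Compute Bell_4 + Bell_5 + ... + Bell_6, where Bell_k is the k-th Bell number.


Recall Bell_k counts set partitions of a k-set (with Bell_0 = 1 by convention).
Bell_4 through Bell_6: 15, 52, 203
Sum = 15 + 52 + 203 = 270.

270


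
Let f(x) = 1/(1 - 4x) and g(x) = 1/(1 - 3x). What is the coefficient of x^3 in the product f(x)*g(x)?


The coefficient of x^n in f*g is the Cauchy product: sum_{k=0}^{n} a^k * b^(n-k).
With a=4, b=3, n=3:
sum_{k=0}^{3} 4^k * 3^(3-k)
= 175

175


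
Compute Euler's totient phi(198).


phi(n) counts integers in [1, n] coprime to n. Using the multiplicative formula phi(n) = n * prod_{p | n} (1 - 1/p):
198 = 2 * 3^2 * 11, so
phi(198) = 198 * (1 - 1/2) * (1 - 1/3) * (1 - 1/11) = 60.

60


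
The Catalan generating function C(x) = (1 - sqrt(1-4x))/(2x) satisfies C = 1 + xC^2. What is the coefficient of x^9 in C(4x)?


Substituting x -> 4x scales the n-th coefficient by 4^n, so [x^9] C(4x) = 4^9 * C_9.
C_9 = C(2*9, 9)/(10) = 48620/10 = 4862.
So 4^9 * 4862 = 262144 * 4862 = 1274544128.

1274544128


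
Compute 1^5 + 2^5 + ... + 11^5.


This power sum has a closed form given by Faulhaber's formula
sum_{k=1}^{m} k^p = (1 / (p + 1)) * sum_{j=0}^{p} C(p + 1, j) B_j m^(p + 1 - j),
but for small m direct computation is fastest:
1 + 32 + 243 + 1024 + 3125 + 7776 + 16807 + 32768 + 59049 + 100000 + 161051 = 381876.

381876


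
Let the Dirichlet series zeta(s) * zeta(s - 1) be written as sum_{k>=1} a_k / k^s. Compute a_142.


Convolution gives a_k = sum_{d | k} d * 1 = sum_{d | k} d = sigma(k), the sum of positive divisors of k.
For k = 142, the divisors are 1, 2, 71, 142, so
sigma(142) = 1 + 2 + 71 + 142 = 216.

216


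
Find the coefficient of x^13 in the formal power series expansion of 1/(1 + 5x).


Write 1/(1 + c x) = 1/(1 - (-c) x) and apply the geometric-series identity
1/(1 - y) = sum_{k>=0} y^k to get 1/(1 + c x) = sum_{k>=0} (-c)^k x^k.
So the coefficient of x^k is (-c)^k = (-1)^k * c^k.
Here c = 5 and k = 13:
(-5)^13 = -1 * 1220703125 = -1220703125

-1220703125


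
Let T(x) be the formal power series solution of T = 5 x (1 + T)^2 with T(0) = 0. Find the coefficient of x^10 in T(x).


Apply the Lagrange inversion formula: if T = 5 x * phi(T) with phi(t) = (1 + t)^2, then [x^n] T = 5^n * (1/n) [t^(n-1)] phi(t)^n = 5^n * (1/n) [t^(n-1)] (1 + t)^(2n) = 5^n * (1/n) C(2n, n-1).
Using the identity C(2n, n-1) = C(2n, n) * n / (n+1), the unscaled factor equals C(2n, n) / (n+1) = C_n, the n-th Catalan number.
For n = 10: C_10 = C(20, 10) / 11 = 184756/11 = 16796.
With the 5^10 = 9765625 factor, the coefficient is 9765625 * 16796 = 164023437500.

164023437500


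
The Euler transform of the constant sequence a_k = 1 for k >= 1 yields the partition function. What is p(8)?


The Euler transform converts the sequence a_k = 1 into the number of integer partitions.
Using the recurrence or dynamic programming:
p(8) = 22

22


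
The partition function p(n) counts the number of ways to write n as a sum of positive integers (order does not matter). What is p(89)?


Using the generating function prod_{k>=1} 1/(1-x^k), we compute p(89).
By dynamic programming over parts 1 through 89:
p(89) = 49995925

49995925


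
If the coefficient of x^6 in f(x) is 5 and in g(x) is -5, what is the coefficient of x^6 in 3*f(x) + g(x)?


Scalar multiplication scales coefficients: 3 * 5 = 15.
Then add the g coefficient: 15 + -5
= 10

10


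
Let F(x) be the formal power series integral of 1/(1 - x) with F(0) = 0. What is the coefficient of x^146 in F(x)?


1/(1 - x) = sum_{k>=0} x^k. Integrating termwise and using F(0) = 0 gives
F(x) = sum_{k>=0} x^(k+1) / (k+1) = sum_{m>=1} x^m / m = -ln(1 - x).
So the coefficient of x^146 is 1/146 = 1/146.

1/146


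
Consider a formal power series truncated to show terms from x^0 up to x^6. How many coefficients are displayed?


From x^0 to x^6 inclusive, the count is 6 - 0 + 1 = 7.

7


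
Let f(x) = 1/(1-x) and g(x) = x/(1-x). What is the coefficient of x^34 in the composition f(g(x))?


First simplify the composition: f(g(x)) = 1/(1 - x/(1-x)) = (1-x)/((1-x) - x) = (1-x)/(1-2x).
Now extract the coefficient. Write (1-x)/(1-2x) = 1/(1-2x) - x/(1-2x).
The coefficient of x^n in 1/(1-2x) is 2^n, and in x/(1-2x) is 2^(n-1) (for n >= 1).
So the coefficient of x^34 is 2^34 - 2^33 = 17179869184 - 8589934592 = 8589934592.

8589934592


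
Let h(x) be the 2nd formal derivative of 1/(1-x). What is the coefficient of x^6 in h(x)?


Differentiating 2 times: d^2/dx^2 [1/(1-x)] = 2!/(1-x)^3.
The expansion 1/(1-x)^3 = sum_{k>=0} C(k+2, 2) x^k, so the coefficient of x^n in 2!/(1-x)^3 is 2! * C(n+2, 2).
For n = 6: 2 * C(8, 2) = 2 * 28 = 56

56


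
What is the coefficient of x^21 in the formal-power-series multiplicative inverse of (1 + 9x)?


The inverse is 1/(1 + 9x). Apply the geometric identity 1/(1 - y) = sum_{k>=0} y^k with y = -9x:
1/(1 + 9x) = sum_{k>=0} (-9)^k x^k.
So the coefficient of x^21 is (-9)^21 = -109418989131512359209.

-109418989131512359209


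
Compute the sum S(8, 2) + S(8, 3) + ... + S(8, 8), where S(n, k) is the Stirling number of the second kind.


By definition, S(n, k) counts partitions of an n-set into exactly k nonempty blocks.
Computing row n = 8 for k = 2..8:
S(8, k): 127, 966, 1701, 1050, 266, 28, 1
Sum = 4139.

4139


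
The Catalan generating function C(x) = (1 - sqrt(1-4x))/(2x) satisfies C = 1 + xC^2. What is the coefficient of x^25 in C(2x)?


Substituting x -> 2x scales the n-th coefficient by 2^n, so [x^25] C(2x) = 2^25 * C_25.
C_25 = C(2*25, 25)/(26) = 126410606437752/26 = 4861946401452.
So 2^25 * 4861946401452 = 33554432 * 4861946401452 = 163139849915165835264.

163139849915165835264


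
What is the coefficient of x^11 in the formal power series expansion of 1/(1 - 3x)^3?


The general identity 1/(1 - c x)^r = sum_{k>=0} c^k C(k + r - 1, r - 1) x^k follows by substituting y = c x into 1/(1 - y)^r = sum_{k>=0} C(k + r - 1, r - 1) y^k.
For c = 3, r = 3, k = 11:
3^11 * C(13, 2) = 177147 * 78 = 13817466.

13817466


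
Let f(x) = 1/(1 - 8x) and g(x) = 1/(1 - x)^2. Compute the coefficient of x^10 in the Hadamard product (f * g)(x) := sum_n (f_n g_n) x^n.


f has coefficients f_k = 8^k. For g = 1/(1 - x)^2 the coefficient is g_k = C(k + 1, 1) = k + 1. The Hadamard coefficient is (f * g)_k = 8^k * (k + 1).
For k = 10: 8^10 * 11 = 1073741824 * 11 = 11811160064.

11811160064


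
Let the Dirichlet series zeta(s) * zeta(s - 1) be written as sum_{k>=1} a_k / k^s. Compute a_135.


Convolution gives a_k = sum_{d | k} d * 1 = sum_{d | k} d = sigma(k), the sum of positive divisors of k.
For k = 135, the divisors are 1, 3, 5, 9, 15, 27, 45, 135, so
sigma(135) = 1 + 3 + 5 + 9 + 15 + 27 + 45 + 135 = 240.

240


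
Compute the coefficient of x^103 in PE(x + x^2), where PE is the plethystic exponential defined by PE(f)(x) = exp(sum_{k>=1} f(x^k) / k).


With f(x) = x + x^2, the exponent is sum_{k>=1} (x^k + x^(2k)) / k = -ln(1 - x) - ln(1 - x^2). Exponentiating:
PE(x + x^2) = 1 / ((1 - x)(1 - x^2)).
This is the generating function for partitions of n into parts of size 1 or 2. The number of 2's can be any j in 0..51, and the rest are 1's, so
[x^103] = floor(103/2) + 1 = 52.

52


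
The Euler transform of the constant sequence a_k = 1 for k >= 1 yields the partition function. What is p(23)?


The Euler transform converts the sequence a_k = 1 into the number of integer partitions.
Using the recurrence or dynamic programming:
p(23) = 1255

1255


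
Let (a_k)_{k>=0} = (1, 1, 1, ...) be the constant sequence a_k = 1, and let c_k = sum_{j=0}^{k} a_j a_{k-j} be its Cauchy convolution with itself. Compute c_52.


Since a_j = 1 for all j >= 0, the convolution sum becomes
c_k = sum_{j=0}^{k} 1 * 1 = 1 * (k + 1).
Equivalently, the generating function of (a_k) is 1/(1 - x) and its square is 1/(1 - x)^2 = sum_{k>=0} 1(k + 1) x^k.
For k = 52: 1 * 53 = 53.

53


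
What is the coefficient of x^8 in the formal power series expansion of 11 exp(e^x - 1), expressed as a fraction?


exp(e^x - 1) is the exponential generating function for the Bell numbers Bell_k: exp(e^x - 1) = sum_{k>=0} Bell_k x^k / k!.
So the coefficient of x^8 in 11 exp(e^x - 1) is 11 Bell_8 / 8!.
Computing: Bell_8 = 4140 and 8! = 40320, giving
11 * 4140/40320 = 253/224.

253/224


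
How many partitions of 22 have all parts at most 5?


Using the generating function (1-x)^(-1)(1-x^2)^(-1)...(1-x^5)^(-1),
the coefficient of x^22 counts these restricted partitions.
Result = 255

255


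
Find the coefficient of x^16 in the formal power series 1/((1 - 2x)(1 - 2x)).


By partial fractions or Cauchy convolution:
The coefficient equals sum_{k=0}^{16} 2^k * 2^(16-k).
= 1114112

1114112


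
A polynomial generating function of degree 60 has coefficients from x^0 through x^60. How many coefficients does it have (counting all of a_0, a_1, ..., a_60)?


A polynomial of degree 60 takes the form a_0 + a_1 x + ... + a_60 x^60.
The number of coefficients is 60 + 1 = 61.

61


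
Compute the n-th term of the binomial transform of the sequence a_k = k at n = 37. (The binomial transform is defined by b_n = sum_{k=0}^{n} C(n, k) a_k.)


With a_k = k, b_n = sum_{k=0}^{n} C(n, k) k. Using k * C(n, k) = n * C(n-1, k-1) gives b_n = n * sum_{k>=1} C(n-1, k-1) = n * 2^(n-1).
For n = 37: 37 * 2^36 = 37 * 68719476736 = 2542620639232.

2542620639232


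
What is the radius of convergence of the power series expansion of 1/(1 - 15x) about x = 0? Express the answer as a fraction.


Expanding 1/(1 - 15x) = sum_{k>=0} 15^k x^k, the series converges when |15x| < 1, i.e., |x| < 1/15.
So the radius of convergence is 1/15 = 1/15.

1/15


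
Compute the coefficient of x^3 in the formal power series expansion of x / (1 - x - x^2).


Let f(x) = sum_{k>=0} a_k x^k. Multiplying f(x) * (1 - x - x^2) = x and matching coefficients gives a_0 = 0, a_1 = 1, and a_k = a_{k-1} + a_{k-2} for k >= 2. These are the Fibonacci numbers F_k.
Iterating from F_0 = 0, F_1 = 1:
F_0=0, F_1=1, F_2=1, F_3=2
F_3 = 2.

2


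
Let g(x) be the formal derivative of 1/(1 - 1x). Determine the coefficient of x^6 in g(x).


Differentiate termwise: d/dx sum_{k>=0} 1^k x^k = sum_{k>=1} k 1^k x^(k-1) = sum_{j>=0} (j+1) 1^(j+1) x^j.
Equivalently, d/dx [1/(1 - 1x)] = 1/(1 - 1x)^2.
For j = 6: 7 * 1^7 = 7 * 1 = 7.

7


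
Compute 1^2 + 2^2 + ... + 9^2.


This power sum has a closed form given by Faulhaber's formula
sum_{k=1}^{m} k^p = (1 / (p + 1)) * sum_{j=0}^{p} C(p + 1, j) B_j m^(p + 1 - j),
but for small m direct computation is fastest:
1 + 4 + 9 + 16 + 25 + 36 + 49 + 64 + 81 = 285.

285
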